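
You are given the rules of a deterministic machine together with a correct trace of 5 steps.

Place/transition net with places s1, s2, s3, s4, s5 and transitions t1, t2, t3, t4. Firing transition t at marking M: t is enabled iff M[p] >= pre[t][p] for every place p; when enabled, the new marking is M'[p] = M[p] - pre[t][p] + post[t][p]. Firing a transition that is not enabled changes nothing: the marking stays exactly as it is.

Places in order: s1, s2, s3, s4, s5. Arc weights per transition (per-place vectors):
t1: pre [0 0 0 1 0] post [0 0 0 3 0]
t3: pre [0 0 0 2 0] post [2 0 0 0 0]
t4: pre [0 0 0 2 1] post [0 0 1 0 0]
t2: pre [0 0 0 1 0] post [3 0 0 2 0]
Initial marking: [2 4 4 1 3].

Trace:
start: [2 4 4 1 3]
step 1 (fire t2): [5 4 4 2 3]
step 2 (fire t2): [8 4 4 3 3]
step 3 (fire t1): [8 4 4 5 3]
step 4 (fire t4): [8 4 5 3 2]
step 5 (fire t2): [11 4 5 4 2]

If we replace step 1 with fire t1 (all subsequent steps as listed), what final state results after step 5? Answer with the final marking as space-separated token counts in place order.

(re-executing from step 1 with the substitution; state before step 1: [2 4 4 1 3])
step 1 (fire t1): [2 4 4 3 3]
step 2 (fire t2): [5 4 4 4 3]
step 3 (fire t1): [5 4 4 6 3]
step 4 (fire t4): [5 4 5 4 2]
step 5 (fire t2): [8 4 5 5 2]

8 4 5 5 2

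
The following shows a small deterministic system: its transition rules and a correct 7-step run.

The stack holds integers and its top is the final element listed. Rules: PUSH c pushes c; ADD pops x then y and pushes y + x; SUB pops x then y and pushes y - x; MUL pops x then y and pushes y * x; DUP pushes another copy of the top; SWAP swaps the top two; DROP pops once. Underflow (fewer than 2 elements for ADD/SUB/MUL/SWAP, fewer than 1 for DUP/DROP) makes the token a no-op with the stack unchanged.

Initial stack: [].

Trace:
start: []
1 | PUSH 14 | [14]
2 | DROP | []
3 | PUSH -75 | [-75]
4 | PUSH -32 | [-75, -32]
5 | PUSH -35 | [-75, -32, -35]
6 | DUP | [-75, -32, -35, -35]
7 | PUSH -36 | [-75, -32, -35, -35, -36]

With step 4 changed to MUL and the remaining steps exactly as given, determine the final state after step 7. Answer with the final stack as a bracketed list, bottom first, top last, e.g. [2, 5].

[-75, -35, -35, -36]

(re-executing from step 4 with the substitution; state before step 4: [-75])
4 | MUL | [-75]
5 | PUSH -35 | [-75, -35]
6 | DUP | [-75, -35, -35]
7 | PUSH -36 | [-75, -35, -35, -36]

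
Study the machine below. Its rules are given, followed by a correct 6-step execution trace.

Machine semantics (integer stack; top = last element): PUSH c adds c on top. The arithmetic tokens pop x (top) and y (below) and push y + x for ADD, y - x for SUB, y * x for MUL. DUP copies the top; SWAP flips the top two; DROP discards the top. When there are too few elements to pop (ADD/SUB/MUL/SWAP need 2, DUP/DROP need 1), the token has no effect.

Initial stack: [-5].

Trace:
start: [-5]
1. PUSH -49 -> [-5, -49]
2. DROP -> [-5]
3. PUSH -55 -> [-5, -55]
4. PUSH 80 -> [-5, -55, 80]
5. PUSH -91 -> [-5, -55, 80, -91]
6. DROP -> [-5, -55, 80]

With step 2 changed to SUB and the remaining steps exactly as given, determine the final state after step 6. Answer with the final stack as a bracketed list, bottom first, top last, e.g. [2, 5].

(re-executing from step 2 with the substitution; state before step 2: [-5, -49])
2. SUB -> [44]
3. PUSH -55 -> [44, -55]
4. PUSH 80 -> [44, -55, 80]
5. PUSH -91 -> [44, -55, 80, -91]
6. DROP -> [44, -55, 80]

[44, -55, 80]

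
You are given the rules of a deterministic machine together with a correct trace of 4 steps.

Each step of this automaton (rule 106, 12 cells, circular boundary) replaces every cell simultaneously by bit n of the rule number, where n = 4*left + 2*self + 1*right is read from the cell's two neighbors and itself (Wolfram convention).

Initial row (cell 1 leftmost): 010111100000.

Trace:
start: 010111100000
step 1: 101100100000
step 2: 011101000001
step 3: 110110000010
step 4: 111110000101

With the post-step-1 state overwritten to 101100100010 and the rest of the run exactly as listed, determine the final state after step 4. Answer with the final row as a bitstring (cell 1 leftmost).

state after step 1 := 101100100010
step 2: 011101000101
step 3: 110110001010
step 4: 111110010101

111110010101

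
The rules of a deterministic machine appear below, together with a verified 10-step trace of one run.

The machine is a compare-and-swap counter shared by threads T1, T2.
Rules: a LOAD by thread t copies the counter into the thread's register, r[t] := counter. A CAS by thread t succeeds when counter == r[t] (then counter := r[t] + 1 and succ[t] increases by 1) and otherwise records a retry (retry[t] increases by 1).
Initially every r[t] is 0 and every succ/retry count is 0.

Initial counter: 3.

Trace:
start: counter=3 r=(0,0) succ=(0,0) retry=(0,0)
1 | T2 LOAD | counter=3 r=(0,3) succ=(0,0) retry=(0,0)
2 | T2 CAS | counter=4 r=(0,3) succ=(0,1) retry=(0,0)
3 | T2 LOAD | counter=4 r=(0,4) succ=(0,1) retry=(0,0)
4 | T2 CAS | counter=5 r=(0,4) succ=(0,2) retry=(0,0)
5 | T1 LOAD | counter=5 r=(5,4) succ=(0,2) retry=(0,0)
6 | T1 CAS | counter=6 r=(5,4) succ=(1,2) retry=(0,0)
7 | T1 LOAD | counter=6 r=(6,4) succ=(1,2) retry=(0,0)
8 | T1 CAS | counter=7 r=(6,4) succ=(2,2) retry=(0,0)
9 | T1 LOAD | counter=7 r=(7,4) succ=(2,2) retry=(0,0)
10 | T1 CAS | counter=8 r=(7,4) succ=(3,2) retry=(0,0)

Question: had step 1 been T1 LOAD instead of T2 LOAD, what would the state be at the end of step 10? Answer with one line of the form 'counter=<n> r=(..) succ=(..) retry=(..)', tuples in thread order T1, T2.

counter=7 r=(6,3) succ=(3,1) retry=(0,1)

(re-executing from step 1 with the substitution; state before step 1: counter=3 r=(0,0) succ=(0,0) retry=(0,0))
1 | T1 LOAD | counter=3 r=(3,0) succ=(0,0) retry=(0,0)
2 | T2 CAS | counter=3 r=(3,0) succ=(0,0) retry=(0,1)
3 | T2 LOAD | counter=3 r=(3,3) succ=(0,0) retry=(0,1)
4 | T2 CAS | counter=4 r=(3,3) succ=(0,1) retry=(0,1)
5 | T1 LOAD | counter=4 r=(4,3) succ=(0,1) retry=(0,1)
6 | T1 CAS | counter=5 r=(4,3) succ=(1,1) retry=(0,1)
7 | T1 LOAD | counter=5 r=(5,3) succ=(1,1) retry=(0,1)
8 | T1 CAS | counter=6 r=(5,3) succ=(2,1) retry=(0,1)
9 | T1 LOAD | counter=6 r=(6,3) succ=(2,1) retry=(0,1)
10 | T1 CAS | counter=7 r=(6,3) succ=(3,1) retry=(0,1)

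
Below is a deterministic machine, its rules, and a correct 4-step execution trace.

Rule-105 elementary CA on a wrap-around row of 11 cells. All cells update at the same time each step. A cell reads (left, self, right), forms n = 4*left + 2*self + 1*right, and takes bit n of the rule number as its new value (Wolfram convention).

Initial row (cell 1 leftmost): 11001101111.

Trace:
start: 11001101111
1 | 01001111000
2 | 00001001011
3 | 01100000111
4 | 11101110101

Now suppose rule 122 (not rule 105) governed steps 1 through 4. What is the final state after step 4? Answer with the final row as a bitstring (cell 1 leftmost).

(re-executing steps 1..4 under rule 122; state before step 1: 11001101111)
1 | 01111111000
2 | 11000001100
3 | 11100011111
4 | 00110110000

00110110000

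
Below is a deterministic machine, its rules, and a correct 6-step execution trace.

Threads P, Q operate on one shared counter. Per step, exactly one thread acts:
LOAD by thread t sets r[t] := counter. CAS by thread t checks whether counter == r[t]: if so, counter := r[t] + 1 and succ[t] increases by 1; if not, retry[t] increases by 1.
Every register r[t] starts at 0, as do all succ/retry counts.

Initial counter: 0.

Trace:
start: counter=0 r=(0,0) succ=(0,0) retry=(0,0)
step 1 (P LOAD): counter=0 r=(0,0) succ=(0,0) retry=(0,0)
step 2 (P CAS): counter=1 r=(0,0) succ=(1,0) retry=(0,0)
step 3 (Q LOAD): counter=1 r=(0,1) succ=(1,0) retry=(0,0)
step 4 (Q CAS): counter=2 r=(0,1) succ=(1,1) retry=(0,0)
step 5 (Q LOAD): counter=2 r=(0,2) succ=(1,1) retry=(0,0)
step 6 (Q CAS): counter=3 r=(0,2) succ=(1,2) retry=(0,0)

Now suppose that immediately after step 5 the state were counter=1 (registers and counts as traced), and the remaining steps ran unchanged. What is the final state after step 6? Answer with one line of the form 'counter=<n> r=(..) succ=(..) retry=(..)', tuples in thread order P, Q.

counter=1 r=(0,2) succ=(1,1) retry=(0,1)

state after step 5 := counter=1 r=(0,2) succ=(1,1) retry=(0,0)
step 6 (Q CAS): counter=1 r=(0,2) succ=(1,1) retry=(0,1)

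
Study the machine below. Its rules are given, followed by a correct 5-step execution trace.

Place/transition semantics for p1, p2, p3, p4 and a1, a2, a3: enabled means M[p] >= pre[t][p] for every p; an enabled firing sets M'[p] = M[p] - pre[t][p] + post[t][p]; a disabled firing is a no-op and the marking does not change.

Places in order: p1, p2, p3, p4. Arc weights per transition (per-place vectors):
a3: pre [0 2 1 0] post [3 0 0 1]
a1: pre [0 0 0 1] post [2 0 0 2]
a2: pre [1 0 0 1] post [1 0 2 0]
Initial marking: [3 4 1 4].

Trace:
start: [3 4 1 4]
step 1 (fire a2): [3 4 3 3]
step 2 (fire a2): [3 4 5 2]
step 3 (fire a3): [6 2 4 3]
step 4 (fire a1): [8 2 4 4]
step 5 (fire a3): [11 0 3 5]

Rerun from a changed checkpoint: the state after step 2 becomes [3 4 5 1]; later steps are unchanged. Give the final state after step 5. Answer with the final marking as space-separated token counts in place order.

state after step 2 := [3 4 5 1]
step 3 (fire a3): [6 2 4 2]
step 4 (fire a1): [8 2 4 3]
step 5 (fire a3): [11 0 3 4]

11 0 3 4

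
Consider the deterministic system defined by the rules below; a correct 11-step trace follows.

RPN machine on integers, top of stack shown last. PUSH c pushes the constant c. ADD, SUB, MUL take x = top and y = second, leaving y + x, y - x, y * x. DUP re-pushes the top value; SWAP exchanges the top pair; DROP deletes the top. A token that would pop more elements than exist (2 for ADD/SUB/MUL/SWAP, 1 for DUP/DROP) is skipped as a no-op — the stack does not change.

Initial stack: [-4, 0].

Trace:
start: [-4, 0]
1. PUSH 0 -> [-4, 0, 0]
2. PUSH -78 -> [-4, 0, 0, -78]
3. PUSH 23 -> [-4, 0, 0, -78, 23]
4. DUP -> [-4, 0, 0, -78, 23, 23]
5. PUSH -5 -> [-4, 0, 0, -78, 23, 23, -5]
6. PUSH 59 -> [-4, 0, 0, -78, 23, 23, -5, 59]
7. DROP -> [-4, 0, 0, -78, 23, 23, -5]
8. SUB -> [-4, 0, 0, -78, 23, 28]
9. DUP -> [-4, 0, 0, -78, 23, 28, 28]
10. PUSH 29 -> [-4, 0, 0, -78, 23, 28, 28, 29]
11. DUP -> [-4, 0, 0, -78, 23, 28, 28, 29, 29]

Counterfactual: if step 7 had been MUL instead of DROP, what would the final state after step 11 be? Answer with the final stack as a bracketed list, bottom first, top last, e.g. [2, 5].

[-4, 0, 0, -78, 23, 318, 318, 29, 29]

(re-executing from step 7 with the substitution; state before step 7: [-4, 0, 0, -78, 23, 23, -5, 59])
7. MUL -> [-4, 0, 0, -78, 23, 23, -295]
8. SUB -> [-4, 0, 0, -78, 23, 318]
9. DUP -> [-4, 0, 0, -78, 23, 318, 318]
10. PUSH 29 -> [-4, 0, 0, -78, 23, 318, 318, 29]
11. DUP -> [-4, 0, 0, -78, 23, 318, 318, 29, 29]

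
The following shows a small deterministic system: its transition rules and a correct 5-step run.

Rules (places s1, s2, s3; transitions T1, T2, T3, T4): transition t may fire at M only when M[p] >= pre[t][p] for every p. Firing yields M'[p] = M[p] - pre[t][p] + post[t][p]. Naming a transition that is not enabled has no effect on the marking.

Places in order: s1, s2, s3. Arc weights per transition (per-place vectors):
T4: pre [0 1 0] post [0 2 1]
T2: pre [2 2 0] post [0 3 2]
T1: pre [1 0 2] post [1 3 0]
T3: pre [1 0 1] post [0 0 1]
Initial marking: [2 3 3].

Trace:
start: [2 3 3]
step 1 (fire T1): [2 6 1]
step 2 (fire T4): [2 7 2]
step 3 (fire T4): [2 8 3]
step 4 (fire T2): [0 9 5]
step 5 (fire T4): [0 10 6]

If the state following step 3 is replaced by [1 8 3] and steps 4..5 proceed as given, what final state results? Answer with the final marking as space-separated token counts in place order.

1 9 4

state after step 3 := [1 8 3]
step 4 (fire T2): [1 8 3]
step 5 (fire T4): [1 9 4]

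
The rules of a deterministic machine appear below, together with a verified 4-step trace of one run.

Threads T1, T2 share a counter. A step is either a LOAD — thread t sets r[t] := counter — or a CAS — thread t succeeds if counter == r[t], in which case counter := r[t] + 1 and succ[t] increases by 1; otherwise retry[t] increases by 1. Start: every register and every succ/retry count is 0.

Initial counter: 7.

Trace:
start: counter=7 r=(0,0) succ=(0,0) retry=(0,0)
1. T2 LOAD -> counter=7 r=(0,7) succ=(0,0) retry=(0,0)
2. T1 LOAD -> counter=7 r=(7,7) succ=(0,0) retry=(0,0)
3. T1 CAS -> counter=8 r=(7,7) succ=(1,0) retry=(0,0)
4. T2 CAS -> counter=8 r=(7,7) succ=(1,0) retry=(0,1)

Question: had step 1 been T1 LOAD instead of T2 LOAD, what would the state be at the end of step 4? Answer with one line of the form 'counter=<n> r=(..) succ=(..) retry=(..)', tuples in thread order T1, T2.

(re-executing from step 1 with the substitution; state before step 1: counter=7 r=(0,0) succ=(0,0) retry=(0,0))
1. T1 LOAD -> counter=7 r=(7,0) succ=(0,0) retry=(0,0)
2. T1 LOAD -> counter=7 r=(7,0) succ=(0,0) retry=(0,0)
3. T1 CAS -> counter=8 r=(7,0) succ=(1,0) retry=(0,0)
4. T2 CAS -> counter=8 r=(7,0) succ=(1,0) retry=(0,1)

counter=8 r=(7,0) succ=(1,0) retry=(0,1)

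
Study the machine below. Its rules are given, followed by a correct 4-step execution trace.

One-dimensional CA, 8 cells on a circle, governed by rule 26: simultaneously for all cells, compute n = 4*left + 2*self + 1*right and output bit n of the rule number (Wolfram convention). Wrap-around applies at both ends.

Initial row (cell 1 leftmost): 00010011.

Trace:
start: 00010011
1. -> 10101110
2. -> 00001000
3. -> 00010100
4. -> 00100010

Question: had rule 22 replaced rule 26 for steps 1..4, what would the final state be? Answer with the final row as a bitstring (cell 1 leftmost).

(re-executing steps 1..4 under rule 22; state before step 1: 00010011)
1. -> 10111100
2. -> 10000011
3. -> 01000100
4. -> 11101110

11101110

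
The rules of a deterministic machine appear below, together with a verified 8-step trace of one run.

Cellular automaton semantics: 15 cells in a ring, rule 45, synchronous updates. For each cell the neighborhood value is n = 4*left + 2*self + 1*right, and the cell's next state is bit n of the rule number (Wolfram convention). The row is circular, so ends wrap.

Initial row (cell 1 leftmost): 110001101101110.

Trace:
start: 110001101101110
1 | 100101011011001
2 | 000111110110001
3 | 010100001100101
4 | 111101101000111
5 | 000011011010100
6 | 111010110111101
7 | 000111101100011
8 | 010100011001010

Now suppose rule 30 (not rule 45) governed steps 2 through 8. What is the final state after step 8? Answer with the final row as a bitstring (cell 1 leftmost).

(re-executing steps 2..8 under rule 30; state before step 2: 100101011011001)
2 | 011101010010111
3 | 010001011110100
4 | 111011010000110
5 | 100010011001100
6 | 110111110111011
7 | 000100000100010
8 | 001110001110111

001110001110111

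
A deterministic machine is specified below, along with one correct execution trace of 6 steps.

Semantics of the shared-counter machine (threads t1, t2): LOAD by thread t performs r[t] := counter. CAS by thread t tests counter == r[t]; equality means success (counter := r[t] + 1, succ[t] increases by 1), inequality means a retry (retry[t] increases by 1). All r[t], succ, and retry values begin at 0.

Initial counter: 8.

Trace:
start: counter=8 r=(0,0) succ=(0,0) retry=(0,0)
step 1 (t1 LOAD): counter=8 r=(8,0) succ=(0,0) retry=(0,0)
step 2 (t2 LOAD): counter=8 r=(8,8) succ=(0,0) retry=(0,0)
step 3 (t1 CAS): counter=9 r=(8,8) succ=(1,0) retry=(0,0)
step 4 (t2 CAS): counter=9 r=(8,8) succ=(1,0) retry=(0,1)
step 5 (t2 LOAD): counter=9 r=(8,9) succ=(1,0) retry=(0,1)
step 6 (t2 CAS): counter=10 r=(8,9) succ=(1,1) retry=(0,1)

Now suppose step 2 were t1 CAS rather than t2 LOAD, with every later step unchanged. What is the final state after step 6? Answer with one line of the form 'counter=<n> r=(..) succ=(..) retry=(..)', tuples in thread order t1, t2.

(re-executing from step 2 with the substitution; state before step 2: counter=8 r=(8,0) succ=(0,0) retry=(0,0))
step 2 (t1 CAS): counter=9 r=(8,0) succ=(1,0) retry=(0,0)
step 3 (t1 CAS): counter=9 r=(8,0) succ=(1,0) retry=(1,0)
step 4 (t2 CAS): counter=9 r=(8,0) succ=(1,0) retry=(1,1)
step 5 (t2 LOAD): counter=9 r=(8,9) succ=(1,0) retry=(1,1)
step 6 (t2 CAS): counter=10 r=(8,9) succ=(1,1) retry=(1,1)

counter=10 r=(8,9) succ=(1,1) retry=(1,1)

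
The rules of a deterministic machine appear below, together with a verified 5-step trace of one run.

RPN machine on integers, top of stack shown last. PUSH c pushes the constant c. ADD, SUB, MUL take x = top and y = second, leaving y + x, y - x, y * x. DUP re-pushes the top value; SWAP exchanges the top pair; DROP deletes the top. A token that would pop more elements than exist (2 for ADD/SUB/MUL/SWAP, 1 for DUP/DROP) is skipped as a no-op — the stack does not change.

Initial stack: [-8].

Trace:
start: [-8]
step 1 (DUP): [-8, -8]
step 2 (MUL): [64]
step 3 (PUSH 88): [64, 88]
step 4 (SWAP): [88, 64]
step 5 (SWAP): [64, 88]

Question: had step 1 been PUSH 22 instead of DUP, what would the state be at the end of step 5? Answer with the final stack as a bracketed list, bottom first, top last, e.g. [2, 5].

(re-executing from step 1 with the substitution; state before step 1: [-8])
step 1 (PUSH 22): [-8, 22]
step 2 (MUL): [-176]
step 3 (PUSH 88): [-176, 88]
step 4 (SWAP): [88, -176]
step 5 (SWAP): [-176, 88]

[-176, 88]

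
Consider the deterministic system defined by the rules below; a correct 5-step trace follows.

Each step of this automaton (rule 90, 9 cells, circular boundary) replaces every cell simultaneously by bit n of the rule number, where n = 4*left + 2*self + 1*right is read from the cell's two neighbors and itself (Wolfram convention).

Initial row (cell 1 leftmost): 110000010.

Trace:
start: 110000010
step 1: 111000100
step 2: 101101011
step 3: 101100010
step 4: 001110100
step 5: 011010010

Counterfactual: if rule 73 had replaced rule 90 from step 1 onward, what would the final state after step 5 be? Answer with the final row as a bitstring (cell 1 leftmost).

110100010

(re-executing steps 1..5 under rule 73; state before step 1: 110000010)
step 1: 110111000
step 2: 110101010
step 3: 110000000
step 4: 110111110
step 5: 110100010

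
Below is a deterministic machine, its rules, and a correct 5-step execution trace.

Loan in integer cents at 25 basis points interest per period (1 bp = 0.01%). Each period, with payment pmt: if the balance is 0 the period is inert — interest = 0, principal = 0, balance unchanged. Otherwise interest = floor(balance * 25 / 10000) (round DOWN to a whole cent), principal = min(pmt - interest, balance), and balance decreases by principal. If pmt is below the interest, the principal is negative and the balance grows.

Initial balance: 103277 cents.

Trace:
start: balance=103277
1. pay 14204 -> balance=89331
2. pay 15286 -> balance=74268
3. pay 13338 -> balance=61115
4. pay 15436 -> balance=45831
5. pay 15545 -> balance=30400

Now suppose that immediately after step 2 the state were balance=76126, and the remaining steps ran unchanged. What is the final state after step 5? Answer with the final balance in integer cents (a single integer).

state after step 2 := balance=76126
3. pay 13338 -> balance=62978
4. pay 15436 -> balance=47699
5. pay 15545 -> balance=32273

32273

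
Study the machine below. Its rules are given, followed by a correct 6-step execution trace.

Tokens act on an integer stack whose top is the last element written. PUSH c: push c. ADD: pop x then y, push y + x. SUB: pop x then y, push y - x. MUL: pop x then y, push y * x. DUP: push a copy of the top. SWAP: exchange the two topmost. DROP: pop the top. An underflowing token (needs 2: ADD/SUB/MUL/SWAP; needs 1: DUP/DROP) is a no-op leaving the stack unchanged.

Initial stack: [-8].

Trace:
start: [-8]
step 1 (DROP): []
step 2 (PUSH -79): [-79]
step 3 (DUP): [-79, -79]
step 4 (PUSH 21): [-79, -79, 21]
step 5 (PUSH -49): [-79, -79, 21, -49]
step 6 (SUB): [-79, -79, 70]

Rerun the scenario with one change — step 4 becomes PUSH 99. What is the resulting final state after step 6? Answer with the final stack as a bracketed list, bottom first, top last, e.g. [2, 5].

(re-executing from step 4 with the substitution; state before step 4: [-79, -79])
step 4 (PUSH 99): [-79, -79, 99]
step 5 (PUSH -49): [-79, -79, 99, -49]
step 6 (SUB): [-79, -79, 148]

[-79, -79, 148]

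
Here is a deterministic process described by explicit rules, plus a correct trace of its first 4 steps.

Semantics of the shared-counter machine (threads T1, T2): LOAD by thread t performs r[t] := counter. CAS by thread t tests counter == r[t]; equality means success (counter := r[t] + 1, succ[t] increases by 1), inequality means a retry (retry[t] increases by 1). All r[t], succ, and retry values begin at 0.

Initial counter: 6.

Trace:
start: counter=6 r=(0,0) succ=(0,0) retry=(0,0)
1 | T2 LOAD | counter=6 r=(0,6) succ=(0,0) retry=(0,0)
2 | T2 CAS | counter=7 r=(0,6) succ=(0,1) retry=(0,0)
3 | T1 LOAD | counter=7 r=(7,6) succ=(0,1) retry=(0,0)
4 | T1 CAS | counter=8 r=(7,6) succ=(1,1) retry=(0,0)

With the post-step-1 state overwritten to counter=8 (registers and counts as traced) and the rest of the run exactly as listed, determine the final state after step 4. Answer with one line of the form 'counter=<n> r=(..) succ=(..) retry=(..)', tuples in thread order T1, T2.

counter=9 r=(8,6) succ=(1,0) retry=(0,1)

state after step 1 := counter=8 r=(0,6) succ=(0,0) retry=(0,0)
2 | T2 CAS | counter=8 r=(0,6) succ=(0,0) retry=(0,1)
3 | T1 LOAD | counter=8 r=(8,6) succ=(0,0) retry=(0,1)
4 | T1 CAS | counter=9 r=(8,6) succ=(1,0) retry=(0,1)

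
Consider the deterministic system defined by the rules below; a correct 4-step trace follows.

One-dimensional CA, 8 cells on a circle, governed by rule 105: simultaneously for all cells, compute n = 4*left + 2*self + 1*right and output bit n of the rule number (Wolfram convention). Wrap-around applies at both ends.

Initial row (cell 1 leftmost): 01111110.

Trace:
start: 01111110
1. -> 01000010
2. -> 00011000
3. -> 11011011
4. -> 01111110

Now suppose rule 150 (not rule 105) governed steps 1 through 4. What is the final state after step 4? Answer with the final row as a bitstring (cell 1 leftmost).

(re-executing steps 1..4 under rule 150; state before step 1: 01111110)
1. -> 10111101
2. -> 00011000
3. -> 00100100
4. -> 01111110

01111110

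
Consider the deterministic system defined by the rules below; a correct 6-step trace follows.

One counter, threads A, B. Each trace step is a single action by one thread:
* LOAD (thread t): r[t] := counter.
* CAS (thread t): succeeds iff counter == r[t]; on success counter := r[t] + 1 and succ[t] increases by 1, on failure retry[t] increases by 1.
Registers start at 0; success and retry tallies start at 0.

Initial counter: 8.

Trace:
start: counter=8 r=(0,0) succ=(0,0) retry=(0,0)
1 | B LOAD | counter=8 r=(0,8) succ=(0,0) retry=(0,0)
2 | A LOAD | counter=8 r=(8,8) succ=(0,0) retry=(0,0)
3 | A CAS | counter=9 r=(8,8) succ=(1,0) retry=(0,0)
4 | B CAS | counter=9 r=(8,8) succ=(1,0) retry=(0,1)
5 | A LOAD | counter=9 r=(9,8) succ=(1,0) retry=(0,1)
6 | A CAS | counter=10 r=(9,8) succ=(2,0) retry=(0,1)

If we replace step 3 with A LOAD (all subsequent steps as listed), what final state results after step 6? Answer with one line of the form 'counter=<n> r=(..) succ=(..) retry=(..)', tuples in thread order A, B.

counter=10 r=(9,8) succ=(1,1) retry=(0,0)

(re-executing from step 3 with the substitution; state before step 3: counter=8 r=(8,8) succ=(0,0) retry=(0,0))
3 | A LOAD | counter=8 r=(8,8) succ=(0,0) retry=(0,0)
4 | B CAS | counter=9 r=(8,8) succ=(0,1) retry=(0,0)
5 | A LOAD | counter=9 r=(9,8) succ=(0,1) retry=(0,0)
6 | A CAS | counter=10 r=(9,8) succ=(1,1) retry=(0,0)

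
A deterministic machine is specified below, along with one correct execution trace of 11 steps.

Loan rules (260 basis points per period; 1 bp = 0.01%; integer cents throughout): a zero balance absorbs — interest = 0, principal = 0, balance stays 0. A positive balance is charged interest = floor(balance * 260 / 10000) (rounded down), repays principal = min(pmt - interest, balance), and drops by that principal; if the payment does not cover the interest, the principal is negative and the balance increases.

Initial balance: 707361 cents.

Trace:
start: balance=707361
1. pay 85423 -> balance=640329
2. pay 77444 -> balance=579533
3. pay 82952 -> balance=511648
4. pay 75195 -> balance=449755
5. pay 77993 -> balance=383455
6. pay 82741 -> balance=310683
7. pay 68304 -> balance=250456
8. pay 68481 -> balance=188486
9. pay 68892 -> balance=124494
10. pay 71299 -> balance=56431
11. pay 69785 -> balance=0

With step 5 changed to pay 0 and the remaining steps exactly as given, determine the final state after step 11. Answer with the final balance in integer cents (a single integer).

(re-executing from step 5 with the substitution; state before step 5: balance=449755)
5. pay 0 -> balance=461448
6. pay 82741 -> balance=390704
7. pay 68304 -> balance=332558
8. pay 68481 -> balance=272723
9. pay 68892 -> balance=210921
10. pay 71299 -> balance=145105
11. pay 69785 -> balance=79092

79092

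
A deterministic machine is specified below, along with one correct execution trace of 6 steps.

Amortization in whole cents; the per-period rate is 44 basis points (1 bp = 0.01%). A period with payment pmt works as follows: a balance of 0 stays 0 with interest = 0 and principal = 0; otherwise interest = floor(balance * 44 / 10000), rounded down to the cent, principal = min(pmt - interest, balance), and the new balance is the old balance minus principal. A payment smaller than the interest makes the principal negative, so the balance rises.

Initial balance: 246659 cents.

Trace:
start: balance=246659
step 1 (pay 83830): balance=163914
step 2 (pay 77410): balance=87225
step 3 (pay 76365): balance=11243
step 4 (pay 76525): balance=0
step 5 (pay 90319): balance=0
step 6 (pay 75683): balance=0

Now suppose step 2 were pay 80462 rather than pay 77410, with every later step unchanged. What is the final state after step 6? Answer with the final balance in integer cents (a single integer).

(re-executing from step 2 with the substitution; state before step 2: balance=163914)
step 2 (pay 80462): balance=84173
step 3 (pay 76365): balance=8178
step 4 (pay 76525): balance=0
step 5 (pay 90319): balance=0
step 6 (pay 75683): balance=0

0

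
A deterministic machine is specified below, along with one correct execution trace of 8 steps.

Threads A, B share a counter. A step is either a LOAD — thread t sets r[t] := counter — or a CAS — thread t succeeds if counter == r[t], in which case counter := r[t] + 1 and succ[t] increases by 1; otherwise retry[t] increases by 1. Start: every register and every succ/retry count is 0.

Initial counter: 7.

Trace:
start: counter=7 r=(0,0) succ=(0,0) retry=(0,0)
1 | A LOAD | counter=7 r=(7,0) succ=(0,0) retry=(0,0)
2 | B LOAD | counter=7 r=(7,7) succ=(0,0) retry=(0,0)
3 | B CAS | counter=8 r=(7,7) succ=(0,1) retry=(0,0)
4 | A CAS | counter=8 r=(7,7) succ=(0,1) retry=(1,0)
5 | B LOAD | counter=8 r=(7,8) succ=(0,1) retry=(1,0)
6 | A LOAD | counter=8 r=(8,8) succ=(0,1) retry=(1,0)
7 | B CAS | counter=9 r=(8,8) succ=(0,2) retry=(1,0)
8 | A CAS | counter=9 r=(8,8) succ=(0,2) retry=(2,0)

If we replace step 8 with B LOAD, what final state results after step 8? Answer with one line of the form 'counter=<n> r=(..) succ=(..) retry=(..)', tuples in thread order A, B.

(re-executing from step 8 with the substitution; state before step 8: counter=9 r=(8,8) succ=(0,2) retry=(1,0))
8 | B LOAD | counter=9 r=(8,9) succ=(0,2) retry=(1,0)

counter=9 r=(8,9) succ=(0,2) retry=(1,0)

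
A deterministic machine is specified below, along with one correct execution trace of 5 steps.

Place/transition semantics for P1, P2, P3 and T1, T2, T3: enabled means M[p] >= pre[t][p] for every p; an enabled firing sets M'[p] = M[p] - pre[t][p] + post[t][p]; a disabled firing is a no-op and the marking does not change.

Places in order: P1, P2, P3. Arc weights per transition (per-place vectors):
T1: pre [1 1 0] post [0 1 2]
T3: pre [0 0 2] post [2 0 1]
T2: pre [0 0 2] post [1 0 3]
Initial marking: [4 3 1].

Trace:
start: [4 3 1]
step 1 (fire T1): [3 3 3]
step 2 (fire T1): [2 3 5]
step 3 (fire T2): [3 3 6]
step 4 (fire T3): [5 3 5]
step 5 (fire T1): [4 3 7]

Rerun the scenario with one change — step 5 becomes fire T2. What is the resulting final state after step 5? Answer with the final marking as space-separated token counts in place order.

(re-executing from step 5 with the substitution; state before step 5: [5 3 5])
step 5 (fire T2): [6 3 6]

6 3 6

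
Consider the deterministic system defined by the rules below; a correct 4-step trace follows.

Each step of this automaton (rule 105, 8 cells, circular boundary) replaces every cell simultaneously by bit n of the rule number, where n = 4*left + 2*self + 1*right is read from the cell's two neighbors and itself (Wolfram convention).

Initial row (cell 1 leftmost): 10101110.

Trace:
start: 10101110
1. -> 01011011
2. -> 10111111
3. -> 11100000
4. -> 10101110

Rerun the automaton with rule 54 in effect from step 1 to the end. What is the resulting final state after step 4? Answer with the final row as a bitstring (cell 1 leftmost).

10100000

(re-executing steps 1..4 under rule 54; state before step 1: 10101110)
1. -> 11110001
2. -> 00001010
3. -> 00011111
4. -> 10100000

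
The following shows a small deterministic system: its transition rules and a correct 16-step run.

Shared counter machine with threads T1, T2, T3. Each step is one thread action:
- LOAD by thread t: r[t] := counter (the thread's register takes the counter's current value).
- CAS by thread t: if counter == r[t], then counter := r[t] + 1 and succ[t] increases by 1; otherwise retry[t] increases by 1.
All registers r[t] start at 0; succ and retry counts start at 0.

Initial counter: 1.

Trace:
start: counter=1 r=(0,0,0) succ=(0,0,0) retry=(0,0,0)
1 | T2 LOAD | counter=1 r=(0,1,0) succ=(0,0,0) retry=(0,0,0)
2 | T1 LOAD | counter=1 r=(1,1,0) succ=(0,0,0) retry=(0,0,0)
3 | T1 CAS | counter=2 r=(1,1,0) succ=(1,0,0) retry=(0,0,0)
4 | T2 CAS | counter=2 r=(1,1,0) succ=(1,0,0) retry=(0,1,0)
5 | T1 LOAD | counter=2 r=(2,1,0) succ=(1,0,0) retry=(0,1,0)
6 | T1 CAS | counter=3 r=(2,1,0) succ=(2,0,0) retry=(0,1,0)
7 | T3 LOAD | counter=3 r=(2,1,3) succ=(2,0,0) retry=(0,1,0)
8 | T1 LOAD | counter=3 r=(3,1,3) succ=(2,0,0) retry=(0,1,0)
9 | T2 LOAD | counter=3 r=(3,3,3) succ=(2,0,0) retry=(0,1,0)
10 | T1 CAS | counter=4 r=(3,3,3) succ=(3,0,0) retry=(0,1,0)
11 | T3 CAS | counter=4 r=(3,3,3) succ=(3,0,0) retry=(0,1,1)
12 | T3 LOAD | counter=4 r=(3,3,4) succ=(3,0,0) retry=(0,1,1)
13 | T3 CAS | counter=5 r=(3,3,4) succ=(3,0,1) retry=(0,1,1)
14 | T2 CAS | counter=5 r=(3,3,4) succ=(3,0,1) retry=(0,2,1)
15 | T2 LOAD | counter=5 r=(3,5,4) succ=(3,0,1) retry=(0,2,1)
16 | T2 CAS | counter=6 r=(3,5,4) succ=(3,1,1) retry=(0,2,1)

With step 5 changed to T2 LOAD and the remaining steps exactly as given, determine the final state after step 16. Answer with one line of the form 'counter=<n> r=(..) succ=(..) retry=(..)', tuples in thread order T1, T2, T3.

(re-executing from step 5 with the substitution; state before step 5: counter=2 r=(1,1,0) succ=(1,0,0) retry=(0,1,0))
5 | T2 LOAD | counter=2 r=(1,2,0) succ=(1,0,0) retry=(0,1,0)
6 | T1 CAS | counter=2 r=(1,2,0) succ=(1,0,0) retry=(1,1,0)
7 | T3 LOAD | counter=2 r=(1,2,2) succ=(1,0,0) retry=(1,1,0)
8 | T1 LOAD | counter=2 r=(2,2,2) succ=(1,0,0) retry=(1,1,0)
9 | T2 LOAD | counter=2 r=(2,2,2) succ=(1,0,0) retry=(1,1,0)
10 | T1 CAS | counter=3 r=(2,2,2) succ=(2,0,0) retry=(1,1,0)
11 | T3 CAS | counter=3 r=(2,2,2) succ=(2,0,0) retry=(1,1,1)
12 | T3 LOAD | counter=3 r=(2,2,3) succ=(2,0,0) retry=(1,1,1)
13 | T3 CAS | counter=4 r=(2,2,3) succ=(2,0,1) retry=(1,1,1)
14 | T2 CAS | counter=4 r=(2,2,3) succ=(2,0,1) retry=(1,2,1)
15 | T2 LOAD | counter=4 r=(2,4,3) succ=(2,0,1) retry=(1,2,1)
16 | T2 CAS | counter=5 r=(2,4,3) succ=(2,1,1) retry=(1,2,1)

counter=5 r=(2,4,3) succ=(2,1,1) retry=(1,2,1)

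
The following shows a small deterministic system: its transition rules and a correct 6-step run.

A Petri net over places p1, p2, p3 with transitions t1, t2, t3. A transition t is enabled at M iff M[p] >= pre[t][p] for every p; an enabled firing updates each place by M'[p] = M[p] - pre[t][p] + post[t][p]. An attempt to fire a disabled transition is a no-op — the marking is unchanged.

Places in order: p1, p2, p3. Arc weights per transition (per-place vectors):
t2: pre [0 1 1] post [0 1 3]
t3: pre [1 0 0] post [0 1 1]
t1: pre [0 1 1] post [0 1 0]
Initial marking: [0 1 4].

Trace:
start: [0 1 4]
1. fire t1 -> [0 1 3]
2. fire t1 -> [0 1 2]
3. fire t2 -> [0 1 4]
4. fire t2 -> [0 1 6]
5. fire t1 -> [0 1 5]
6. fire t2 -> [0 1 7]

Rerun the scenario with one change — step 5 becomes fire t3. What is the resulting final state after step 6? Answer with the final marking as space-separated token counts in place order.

(re-executing from step 5 with the substitution; state before step 5: [0 1 6])
5. fire t3 -> [0 1 6]
6. fire t2 -> [0 1 8]

0 1 8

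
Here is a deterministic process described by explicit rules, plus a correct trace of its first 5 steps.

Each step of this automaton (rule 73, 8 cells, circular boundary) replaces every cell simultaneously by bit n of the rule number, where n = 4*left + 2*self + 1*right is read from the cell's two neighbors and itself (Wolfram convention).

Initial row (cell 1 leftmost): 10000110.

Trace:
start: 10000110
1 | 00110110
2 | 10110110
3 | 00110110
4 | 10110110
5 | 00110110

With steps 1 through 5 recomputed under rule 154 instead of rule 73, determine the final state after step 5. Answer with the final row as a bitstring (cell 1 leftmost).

11000100

(re-executing steps 1..5 under rule 154; state before step 1: 10000110)
1 | 01001100
2 | 10111010
3 | 00110000
4 | 01101000
5 | 11000100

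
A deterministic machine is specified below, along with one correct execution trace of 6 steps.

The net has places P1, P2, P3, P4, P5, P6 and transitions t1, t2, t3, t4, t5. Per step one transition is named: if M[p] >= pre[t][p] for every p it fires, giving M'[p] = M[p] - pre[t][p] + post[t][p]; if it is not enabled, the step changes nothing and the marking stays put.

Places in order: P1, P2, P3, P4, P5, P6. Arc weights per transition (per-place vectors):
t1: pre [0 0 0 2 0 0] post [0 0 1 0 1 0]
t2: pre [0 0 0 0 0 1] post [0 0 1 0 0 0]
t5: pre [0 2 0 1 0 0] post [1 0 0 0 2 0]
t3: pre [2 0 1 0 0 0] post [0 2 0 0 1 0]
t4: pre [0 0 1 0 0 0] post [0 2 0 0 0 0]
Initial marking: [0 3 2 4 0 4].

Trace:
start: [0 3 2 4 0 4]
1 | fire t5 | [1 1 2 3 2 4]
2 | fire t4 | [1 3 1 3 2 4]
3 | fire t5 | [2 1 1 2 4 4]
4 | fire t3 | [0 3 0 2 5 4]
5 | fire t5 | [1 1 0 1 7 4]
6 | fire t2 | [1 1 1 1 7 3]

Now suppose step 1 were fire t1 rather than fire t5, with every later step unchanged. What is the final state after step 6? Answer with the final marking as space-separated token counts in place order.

(re-executing from step 1 with the substitution; state before step 1: [0 3 2 4 0 4])
1 | fire t1 | [0 3 3 2 1 4]
2 | fire t4 | [0 5 2 2 1 4]
3 | fire t5 | [1 3 2 1 3 4]
4 | fire t3 | [1 3 2 1 3 4]
5 | fire t5 | [2 1 2 0 5 4]
6 | fire t2 | [2 1 3 0 5 3]

2 1 3 0 5 3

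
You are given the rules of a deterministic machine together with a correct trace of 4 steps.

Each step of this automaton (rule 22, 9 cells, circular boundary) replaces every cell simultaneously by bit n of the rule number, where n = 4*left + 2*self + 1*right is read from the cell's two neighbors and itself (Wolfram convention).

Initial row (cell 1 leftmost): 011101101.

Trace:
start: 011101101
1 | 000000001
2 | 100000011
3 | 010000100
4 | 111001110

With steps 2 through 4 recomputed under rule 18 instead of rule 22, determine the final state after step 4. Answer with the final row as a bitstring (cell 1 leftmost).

101001010

(re-executing steps 2..4 under rule 18; state before step 2: 000000001)
2 | 100000010
3 | 010000100
4 | 101001010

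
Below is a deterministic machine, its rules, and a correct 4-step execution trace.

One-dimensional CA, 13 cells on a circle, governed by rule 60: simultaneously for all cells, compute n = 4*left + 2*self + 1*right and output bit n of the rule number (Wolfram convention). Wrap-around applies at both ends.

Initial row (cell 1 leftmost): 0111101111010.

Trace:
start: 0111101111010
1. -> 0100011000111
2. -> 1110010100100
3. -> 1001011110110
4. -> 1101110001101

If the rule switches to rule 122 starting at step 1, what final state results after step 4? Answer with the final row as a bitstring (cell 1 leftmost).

0111101100011

(re-executing steps 1..4 under rule 122; state before step 1: 0111101111010)
1. -> 1100111001101
2. -> 0111101111111
3. -> 1100111000001
4. -> 0111101100011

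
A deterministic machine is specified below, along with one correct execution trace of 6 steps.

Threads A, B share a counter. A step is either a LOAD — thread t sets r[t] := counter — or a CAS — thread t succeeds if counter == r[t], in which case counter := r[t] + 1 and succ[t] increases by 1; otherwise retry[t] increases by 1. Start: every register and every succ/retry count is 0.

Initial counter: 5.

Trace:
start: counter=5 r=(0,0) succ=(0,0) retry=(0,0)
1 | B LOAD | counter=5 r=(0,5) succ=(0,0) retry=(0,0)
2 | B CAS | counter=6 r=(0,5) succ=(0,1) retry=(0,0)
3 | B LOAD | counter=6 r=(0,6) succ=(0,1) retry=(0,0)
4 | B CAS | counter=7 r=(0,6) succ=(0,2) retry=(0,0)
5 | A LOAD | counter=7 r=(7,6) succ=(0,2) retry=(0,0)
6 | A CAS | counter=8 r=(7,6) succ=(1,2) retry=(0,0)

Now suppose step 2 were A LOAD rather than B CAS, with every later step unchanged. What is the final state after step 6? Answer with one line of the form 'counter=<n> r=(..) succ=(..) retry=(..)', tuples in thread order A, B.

(re-executing from step 2 with the substitution; state before step 2: counter=5 r=(0,5) succ=(0,0) retry=(0,0))
2 | A LOAD | counter=5 r=(5,5) succ=(0,0) retry=(0,0)
3 | B LOAD | counter=5 r=(5,5) succ=(0,0) retry=(0,0)
4 | B CAS | counter=6 r=(5,5) succ=(0,1) retry=(0,0)
5 | A LOAD | counter=6 r=(6,5) succ=(0,1) retry=(0,0)
6 | A CAS | counter=7 r=(6,5) succ=(1,1) retry=(0,0)

counter=7 r=(6,5) succ=(1,1) retry=(0,0)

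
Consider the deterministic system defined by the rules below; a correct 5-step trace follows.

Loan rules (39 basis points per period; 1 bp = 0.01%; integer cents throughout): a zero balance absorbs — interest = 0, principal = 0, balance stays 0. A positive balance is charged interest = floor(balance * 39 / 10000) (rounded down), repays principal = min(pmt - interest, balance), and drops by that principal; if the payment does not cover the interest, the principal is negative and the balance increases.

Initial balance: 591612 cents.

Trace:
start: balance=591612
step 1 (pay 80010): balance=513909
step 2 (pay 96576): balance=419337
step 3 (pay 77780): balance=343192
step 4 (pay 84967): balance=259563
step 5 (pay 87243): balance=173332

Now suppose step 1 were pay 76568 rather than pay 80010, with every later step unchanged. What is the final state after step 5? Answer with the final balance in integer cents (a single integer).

176826

(re-executing from step 1 with the substitution; state before step 1: balance=591612)
step 1 (pay 76568): balance=517351
step 2 (pay 96576): balance=422792
step 3 (pay 77780): balance=346660
step 4 (pay 84967): balance=263044
step 5 (pay 87243): balance=176826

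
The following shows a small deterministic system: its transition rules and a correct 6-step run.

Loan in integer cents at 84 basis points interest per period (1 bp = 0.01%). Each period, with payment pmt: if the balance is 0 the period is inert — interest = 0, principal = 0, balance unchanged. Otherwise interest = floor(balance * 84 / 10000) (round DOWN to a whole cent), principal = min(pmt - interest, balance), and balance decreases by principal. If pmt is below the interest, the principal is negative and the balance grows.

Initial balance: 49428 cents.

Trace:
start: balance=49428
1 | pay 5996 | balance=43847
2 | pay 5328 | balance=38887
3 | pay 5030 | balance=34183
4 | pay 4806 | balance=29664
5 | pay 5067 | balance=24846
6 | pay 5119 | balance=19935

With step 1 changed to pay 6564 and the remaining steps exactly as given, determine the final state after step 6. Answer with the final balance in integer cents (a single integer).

(re-executing from step 1 with the substitution; state before step 1: balance=49428)
1 | pay 6564 | balance=43279
2 | pay 5328 | balance=38314
3 | pay 5030 | balance=33605
4 | pay 4806 | balance=29081
5 | pay 5067 | balance=24258
6 | pay 5119 | balance=19342

19342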